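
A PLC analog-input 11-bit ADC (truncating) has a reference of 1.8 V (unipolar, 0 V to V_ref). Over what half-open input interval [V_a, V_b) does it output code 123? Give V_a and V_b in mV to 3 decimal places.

LSB = 1.8/2^11 = 0.879 mV.
V_a = V_low + 123·LSB = 0.108105 V; V_b = V_low + 124·LSB = 0.108984 V.

[108.105 mV, 108.984 mV)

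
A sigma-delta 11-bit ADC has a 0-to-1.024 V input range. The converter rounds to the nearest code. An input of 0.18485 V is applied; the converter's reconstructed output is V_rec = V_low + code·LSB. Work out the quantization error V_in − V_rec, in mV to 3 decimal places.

One LSB is 1.024 V / 2048 = 0.500 mV.
(0.18485 − 0)/0.0005 = 369.7000; round gives code 370.
Reconstructed: 0.185 V.
V_in − V_rec = -0.00015 V = -0.150 mV.

-0.150 mV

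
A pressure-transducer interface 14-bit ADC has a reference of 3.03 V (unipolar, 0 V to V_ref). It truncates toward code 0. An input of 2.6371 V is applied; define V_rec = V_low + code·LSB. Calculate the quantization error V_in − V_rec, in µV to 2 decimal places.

90.11 µV

One LSB is 3.03 V / 16384 = 184.94 µV.
(V_in − V_low)/LSB = (2.6371 − 0)/0.000184937 = 14259.4873 → code 14259 (floor).
Reconstructed: 2.6370099 V.
V_in − V_rec = 9.01123e-05 V = 90.11 µV.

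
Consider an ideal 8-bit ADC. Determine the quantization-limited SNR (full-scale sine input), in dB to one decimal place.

SNR ≈ 6.02·N + 1.76 dB = 6.02·8 + 1.76 = 49.92 dB.

49.9 dB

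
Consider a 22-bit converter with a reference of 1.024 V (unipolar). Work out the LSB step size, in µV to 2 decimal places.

Full-scale span = 1.024 V.
LSB = 1.024 / 2^22 = 1.024 / 4194304 = 2.44141e-07 V = 0.24 µV.

0.24 µV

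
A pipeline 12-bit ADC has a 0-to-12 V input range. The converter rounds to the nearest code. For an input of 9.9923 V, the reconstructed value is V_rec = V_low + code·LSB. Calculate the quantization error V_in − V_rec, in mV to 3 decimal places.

-0.864 mV

Step size: 12 V ÷ 2^12 = 2.930 mV.
(V_in − V_low)/LSB = (9.9923 − 0)/0.00292969 = 3410.7051 → code 3411 (round).
Code 3411 maps back to 0 + 3411×0.00292969 V = 9.9931641 V.
Error = 9.9923 − 9.9931641 = -0.000864063 V = -0.864 mV.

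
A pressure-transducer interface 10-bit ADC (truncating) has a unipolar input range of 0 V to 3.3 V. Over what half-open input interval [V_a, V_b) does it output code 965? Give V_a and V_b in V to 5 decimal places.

[3.10986 V, 3.11309 V)

LSB = 3.3/2^10 = 3.223 mV.
V_a = V_low + 965·LSB = 3.10986 V; V_b = V_low + 966·LSB = 3.11309 V.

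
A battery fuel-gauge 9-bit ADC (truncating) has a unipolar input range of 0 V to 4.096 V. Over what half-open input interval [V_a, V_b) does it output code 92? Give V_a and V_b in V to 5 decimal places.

[0.73600 V, 0.74400 V)

LSB = 4.096/2^9 = 8.000 mV.
V_a = V_low + 92·LSB = 0.736 V; V_b = V_low + 93·LSB = 0.744 V.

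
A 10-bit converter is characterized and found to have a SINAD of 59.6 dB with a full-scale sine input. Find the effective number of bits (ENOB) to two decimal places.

9.61 bits

ENOB = (SINAD − 1.76) / 6.02 = (59.6 − 1.76)/6.02 = 9.608.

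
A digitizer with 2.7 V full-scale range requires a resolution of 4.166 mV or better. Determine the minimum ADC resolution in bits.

10 bits

Number of steps required ≥ 2.7 V / 4.166 mV = 648.10.
Need 2^N ≥ 648.10; 2^9 = 512, 2^10 = 1024.
Minimum N = 10.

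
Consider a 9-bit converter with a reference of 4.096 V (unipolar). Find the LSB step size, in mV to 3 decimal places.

Full-scale span = 4.096 V.
LSB = 4.096 / 2^9 = 4.096 / 512 = 0.008 V = 8.000 mV.

8.000 mV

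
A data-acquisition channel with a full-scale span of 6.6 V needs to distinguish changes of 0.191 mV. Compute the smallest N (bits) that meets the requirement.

16 bits

Number of steps required ≥ 6.6 V / 0.191 mV = 34554.97.
Need 2^N ≥ 34554.97; 2^15 = 32768, 2^16 = 65536.
Minimum N = 16.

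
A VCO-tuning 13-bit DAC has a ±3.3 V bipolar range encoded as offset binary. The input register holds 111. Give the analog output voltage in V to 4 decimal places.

LSB = 6.6 V / 2^13 = 0.806 mV.
V_out = (−3.3) + 111 × 0.000805664 V = -3.21057 V.

-3.2106 V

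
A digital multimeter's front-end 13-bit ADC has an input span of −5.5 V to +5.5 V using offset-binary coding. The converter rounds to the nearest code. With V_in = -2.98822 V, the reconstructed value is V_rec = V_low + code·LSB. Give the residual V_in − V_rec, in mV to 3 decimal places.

LSB = 11/2^13 = 1.343 mV.
Scaled input = 1870.5911 LSBs, so code = 1871.
Reconstructed: -2.9876709 V.
Error = -2.98822 − (−2.9876709) = -0.000549102 V = -0.549 mV.

-0.549 mV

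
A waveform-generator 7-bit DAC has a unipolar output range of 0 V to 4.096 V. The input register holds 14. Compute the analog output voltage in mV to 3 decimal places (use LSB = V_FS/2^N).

448.000 mV

LSB = 4.096 V / 2^7 = 32.000 mV.
V_out = 0 + 14 × 0.032 V = 0.448 V.
= 448.000 mV.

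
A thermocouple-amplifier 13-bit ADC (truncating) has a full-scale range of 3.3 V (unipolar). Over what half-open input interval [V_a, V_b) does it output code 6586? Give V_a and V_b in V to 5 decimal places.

LSB = 3.3/2^13 = 402.83 µV.
V_a = V_low + 6586·LSB = 2.65305 V; V_b = V_low + 6587·LSB = 2.65345 V.

[2.65305 V, 2.65345 V)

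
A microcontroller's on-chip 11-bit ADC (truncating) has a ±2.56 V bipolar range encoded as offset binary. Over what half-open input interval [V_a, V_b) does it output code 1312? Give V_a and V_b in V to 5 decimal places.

LSB = 5.12/2^11 = 2.500 mV.
V_a = V_low + 1312·LSB = 0.72 V; V_b = V_low + 1313·LSB = 0.7225 V.

[0.72000 V, 0.72250 V)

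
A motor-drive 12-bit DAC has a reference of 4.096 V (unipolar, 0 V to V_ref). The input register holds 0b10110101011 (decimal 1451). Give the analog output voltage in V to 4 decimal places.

1.4510 V

LSB = 4.096 V / 2^12 = 1.000 mV.
Code 0b10110101011 = 1451 decimal.
V_out = 0 + 1451 × 0.001 V = 1.451 V.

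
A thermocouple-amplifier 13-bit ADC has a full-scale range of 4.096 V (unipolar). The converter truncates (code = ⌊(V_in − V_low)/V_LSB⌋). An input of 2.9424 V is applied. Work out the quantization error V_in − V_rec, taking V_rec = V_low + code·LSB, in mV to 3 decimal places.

0.400 mV

LSB = 4.096/2^13 = 0.500 mV.
(2.9424 − 0)/0.0005 = 5884.8000; ⌊·⌋ gives code 5884.
V_rec = 0 + 5884·0.0005 = 2.942 V.
Error = 2.9424 − 2.942 = 0.0004 V = 0.400 mV.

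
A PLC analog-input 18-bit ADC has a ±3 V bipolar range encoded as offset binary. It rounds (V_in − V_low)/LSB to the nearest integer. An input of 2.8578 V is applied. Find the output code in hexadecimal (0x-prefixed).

With 262144 levels over 6 V, one step is 22.89 µV.
(2.8578 − (−3)) / 2.28882e-05 = 255931.187 LSBs.
round(255931.187) = 255931.
In hexadecimal (0x-prefixed): 0x3E7BB.

code 0x3E7BB (decimal 255931)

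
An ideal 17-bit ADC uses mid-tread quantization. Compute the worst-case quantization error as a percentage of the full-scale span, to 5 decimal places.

0.00038 %

Rounding → worst-case error = ½ LSB = V_FS/2^18, so 100/262144 = 0.00038147 % of full scale.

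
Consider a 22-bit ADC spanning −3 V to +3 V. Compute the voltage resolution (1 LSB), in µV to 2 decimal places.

1.43 µV

Full-scale span = 6 V.
LSB = 6 / 2^22 = 6 / 4194304 = 1.43051e-06 V = 1.43 µV.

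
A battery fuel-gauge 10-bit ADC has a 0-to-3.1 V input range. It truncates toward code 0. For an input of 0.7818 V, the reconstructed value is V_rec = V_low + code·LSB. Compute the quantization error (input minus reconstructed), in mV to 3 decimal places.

One LSB is 3.1 V / 1024 = 3.027 mV.
Scaled input = 258.2462 LSBs, so code = 258.
V_rec = 0 + 258·0.00302734 = 0.78105469 V.
Error = 0.7818 − 0.78105469 = 0.000745312 V = 0.745 mV.

0.745 mV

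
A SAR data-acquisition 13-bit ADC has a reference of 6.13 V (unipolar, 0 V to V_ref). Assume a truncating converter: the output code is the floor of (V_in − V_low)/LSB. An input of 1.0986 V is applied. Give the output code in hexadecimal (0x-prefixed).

code 0x5BC (decimal 1468)

With 8192 levels over 6.13 V, one step is 0.748 mV.
(1.0986 − 0) / 0.000748291 = 1468.145 LSBs.
Floor → code 1468.
In hexadecimal (0x-prefixed): 0x5BC.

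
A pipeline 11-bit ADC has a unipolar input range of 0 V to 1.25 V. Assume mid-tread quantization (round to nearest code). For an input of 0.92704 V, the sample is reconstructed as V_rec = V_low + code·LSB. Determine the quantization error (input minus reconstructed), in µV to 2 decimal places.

-84.02 µV

LSB = 1.25/2^11 = 0.610 mV.
Scaled input = 1518.8623 LSBs, so code = 1519.
V_rec = 0 + 1519·0.000610352 = 0.92712402 V.
Difference: -8.40234e-05 V → -84.02 µV.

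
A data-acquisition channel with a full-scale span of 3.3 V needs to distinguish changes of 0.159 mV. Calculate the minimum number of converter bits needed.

Number of steps required ≥ 3.3 V / 0.159 mV = 20754.72.
Need 2^N ≥ 20754.72; 2^14 = 16384, 2^15 = 32768.
Minimum N = 15.

15 bits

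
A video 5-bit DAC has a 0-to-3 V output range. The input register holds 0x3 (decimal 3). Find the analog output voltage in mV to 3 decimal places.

LSB = 3 V / 2^5 = 93.750 mV.
Code 0x3 = 3 decimal.
V_out = 0 + 3 × 0.09375 V = 0.28125 V.
= 281.250 mV.

281.250 mV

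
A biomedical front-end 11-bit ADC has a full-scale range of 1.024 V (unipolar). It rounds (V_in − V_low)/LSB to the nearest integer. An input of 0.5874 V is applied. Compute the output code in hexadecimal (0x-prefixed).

code 0x497 (decimal 1175)

LSB = 1.024 V / 2048 = 0.500 mV.
Input sits at 1174.800 steps above V_low.
Round → code 1175.
In hexadecimal (0x-prefixed): 0x497.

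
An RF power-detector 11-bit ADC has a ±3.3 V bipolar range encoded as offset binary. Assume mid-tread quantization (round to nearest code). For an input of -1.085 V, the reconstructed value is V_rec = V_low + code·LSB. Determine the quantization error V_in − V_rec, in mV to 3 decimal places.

1.035 mV

Step size: 6.6 V ÷ 2^11 = 3.223 mV.
Scaled input = 687.3212 LSBs, so code = 687.
V_rec = (−3.3) + 687·0.00322266 = -1.0860352 V.
Error = -1.085 − (−1.0860352) = 0.00103516 V = 1.035 mV.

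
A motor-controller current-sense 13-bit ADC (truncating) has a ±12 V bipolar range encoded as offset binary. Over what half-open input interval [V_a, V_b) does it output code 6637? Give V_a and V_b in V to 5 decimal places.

LSB = 24/2^13 = 2.930 mV.
V_a = V_low + 6637·LSB = 7.44434 V; V_b = V_low + 6638·LSB = 7.44727 V.

[7.44434 V, 7.44727 V)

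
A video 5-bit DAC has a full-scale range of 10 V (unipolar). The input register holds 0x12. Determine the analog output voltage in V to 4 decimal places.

LSB = 10 V / 2^5 = 312.500 mV.
Code 0x12 = 18 decimal.
V_out = 0 + 18 × 0.3125 V = 5.625 V.

5.6250 V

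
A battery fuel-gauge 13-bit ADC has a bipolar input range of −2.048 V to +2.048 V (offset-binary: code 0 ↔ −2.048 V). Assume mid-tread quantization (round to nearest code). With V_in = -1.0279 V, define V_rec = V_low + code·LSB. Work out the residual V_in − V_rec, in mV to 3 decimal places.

Step size: 4.096 V ÷ 2^13 = 0.500 mV.
(-1.0279 − (−2.048))/0.0005 = 2040.2000; round gives code 2040.
Reconstructed: -1.028 V.
Difference: 0.0001 V → 0.100 mV.

0.100 mV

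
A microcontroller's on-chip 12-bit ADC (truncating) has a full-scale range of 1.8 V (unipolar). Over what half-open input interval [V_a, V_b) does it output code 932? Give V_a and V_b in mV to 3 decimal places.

[409.570 mV, 410.010 mV)

LSB = 1.8/2^12 = 439.45 µV.
V_a = V_low + 932·LSB = 0.40957 V; V_b = V_low + 933·LSB = 0.41001 V.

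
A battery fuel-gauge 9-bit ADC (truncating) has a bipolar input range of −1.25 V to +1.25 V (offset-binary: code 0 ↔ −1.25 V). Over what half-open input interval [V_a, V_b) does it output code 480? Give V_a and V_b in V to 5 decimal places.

[1.09375 V, 1.09863 V)

LSB = 2.5/2^9 = 4.883 mV.
V_a = V_low + 480·LSB = 1.09375 V; V_b = V_low + 481·LSB = 1.09863 V.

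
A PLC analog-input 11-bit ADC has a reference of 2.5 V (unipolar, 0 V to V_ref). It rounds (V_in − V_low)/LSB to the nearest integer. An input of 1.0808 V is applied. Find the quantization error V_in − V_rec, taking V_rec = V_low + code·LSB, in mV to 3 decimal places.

0.478 mV

One LSB is 2.5 V / 2048 = 1.221 mV.
(1.0808 − 0)/0.0012207 = 885.3914; round gives code 885.
Code 885 maps back to 0 + 885×0.0012207 V = 1.0803223 V.
Error = 1.0808 − 1.0803223 = 0.000477734 V = 0.478 mV.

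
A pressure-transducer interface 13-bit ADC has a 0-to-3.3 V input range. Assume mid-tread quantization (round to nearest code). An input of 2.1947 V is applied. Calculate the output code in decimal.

Full-scale span = 3.3 V; LSB = 3.3/2^13 = 402.83 µV.
(V_in − V_low)/LSB = (2.1947 − 0) / 0.000402832 = 5448.176.
So the output code is 5448.

code 5448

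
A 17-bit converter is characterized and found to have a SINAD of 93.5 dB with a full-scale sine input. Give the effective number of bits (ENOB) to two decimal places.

ENOB = (SINAD − 1.76) / 6.02 = (93.5 − 1.76)/6.02 = 15.239.

15.24 bits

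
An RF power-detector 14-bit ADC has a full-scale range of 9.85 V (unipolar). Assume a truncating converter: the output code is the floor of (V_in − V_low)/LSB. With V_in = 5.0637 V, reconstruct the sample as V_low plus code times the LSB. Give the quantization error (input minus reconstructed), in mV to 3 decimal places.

0.425 mV

One LSB is 9.85 V / 16384 = 0.601 mV.
Scaled input = 8422.7067 LSBs, so code = 8422.
Code 8422 maps back to 0 + 8422×0.000601196 V = 5.0632751 V.
Difference: 0.000424854 V → 0.425 mV.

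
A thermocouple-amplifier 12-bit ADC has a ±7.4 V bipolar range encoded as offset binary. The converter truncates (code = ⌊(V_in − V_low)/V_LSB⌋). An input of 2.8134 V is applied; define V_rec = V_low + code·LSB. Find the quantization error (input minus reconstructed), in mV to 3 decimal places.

One LSB is 14.8 V / 4096 = 3.613 mV.
Scaled input = 2826.6275 LSBs, so code = 2826.
Reconstructed: 2.8111328 V.
Error = 2.8134 − 2.8111328 = 0.00226719 V = 2.267 mV.

2.267 mV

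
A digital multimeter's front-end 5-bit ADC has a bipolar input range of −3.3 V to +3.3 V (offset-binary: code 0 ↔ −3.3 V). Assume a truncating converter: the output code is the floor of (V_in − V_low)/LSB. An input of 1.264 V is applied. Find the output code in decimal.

With 32 levels over 6.6 V, one step is 206.250 mV.
(V_in − V_low)/LSB = (1.264 − (−3.3)) / 0.20625 = 22.128.
⌊·⌋(22.128) = 22.

code 22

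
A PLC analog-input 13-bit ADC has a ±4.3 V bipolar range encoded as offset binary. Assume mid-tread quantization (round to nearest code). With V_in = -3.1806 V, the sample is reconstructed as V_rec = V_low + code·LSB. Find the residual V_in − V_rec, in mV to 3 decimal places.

Step size: 8.6 V ÷ 2^13 = 1.050 mV.
(-3.1806 − (−4.3))/0.0010498 = 1066.2936; round gives code 1066.
V_rec = (−4.3) + 1066·0.0010498 = -3.1809082 V.
Error = -3.1806 − (−3.1809082) = 0.000308203 V = 0.308 mV.

0.308 mV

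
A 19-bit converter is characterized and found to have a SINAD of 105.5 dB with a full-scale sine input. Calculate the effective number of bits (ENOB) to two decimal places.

17.23 bits

ENOB = (SINAD − 1.76) / 6.02 = (105.5 − 1.76)/6.02 = 17.233.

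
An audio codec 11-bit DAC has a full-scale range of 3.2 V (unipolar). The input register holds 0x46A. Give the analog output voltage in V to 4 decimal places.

1.7656 V

LSB = 3.2 V / 2^11 = 1.562 mV.
Code 0x46A = 1130 decimal.
V_out = 0 + 1130 × 0.0015625 V = 1.76562 V.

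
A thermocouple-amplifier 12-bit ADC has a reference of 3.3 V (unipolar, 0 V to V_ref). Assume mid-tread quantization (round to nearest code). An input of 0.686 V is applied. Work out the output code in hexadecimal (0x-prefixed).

LSB = 3.3 V / 4096 = 0.806 mV.
(0.686 − 0) / 0.000805664 = 851.472 LSBs.
round(851.472) = 851.
In hexadecimal (0x-prefixed): 0x353.

code 0x353 (decimal 851)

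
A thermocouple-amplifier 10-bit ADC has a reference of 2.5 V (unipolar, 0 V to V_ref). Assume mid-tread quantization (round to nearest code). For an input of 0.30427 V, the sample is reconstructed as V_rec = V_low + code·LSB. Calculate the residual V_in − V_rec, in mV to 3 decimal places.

-0.906 mV

One LSB is 2.5 V / 1024 = 2.441 mV.
(V_in − V_low)/LSB = (0.30427 − 0)/0.00244141 = 124.6290 → code 125 (round).
V_rec = 0 + 125·0.00244141 = 0.30517578 V.
Error = 0.30427 − 0.30517578 = -0.000905781 V = -0.906 mV.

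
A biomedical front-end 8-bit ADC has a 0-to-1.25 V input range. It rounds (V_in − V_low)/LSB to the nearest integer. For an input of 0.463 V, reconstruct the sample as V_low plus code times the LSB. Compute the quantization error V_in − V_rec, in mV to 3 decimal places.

-0.867 mV

LSB = 1.25/2^8 = 4.883 mV.
Scaled input = 94.8224 LSBs, so code = 95.
Reconstructed: 0.46386719 V.
V_in − V_rec = -0.000867188 V = -0.867 mV.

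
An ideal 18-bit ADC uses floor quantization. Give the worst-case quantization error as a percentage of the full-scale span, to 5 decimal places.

Truncating → worst-case error = 1 LSB = V_FS/2^18, so 100/262144 = 0.00038147 % of full scale.

0.00038 %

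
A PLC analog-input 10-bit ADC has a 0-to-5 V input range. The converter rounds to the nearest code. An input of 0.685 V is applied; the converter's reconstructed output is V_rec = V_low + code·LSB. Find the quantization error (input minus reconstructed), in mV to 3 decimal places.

Step size: 5 V ÷ 2^10 = 4.883 mV.
Scaled input = 140.2880 LSBs, so code = 140.
Code 140 maps back to 0 + 140×0.00488281 V = 0.68359375 V.
Difference: 0.00140625 V → 1.406 mV.

1.406 mV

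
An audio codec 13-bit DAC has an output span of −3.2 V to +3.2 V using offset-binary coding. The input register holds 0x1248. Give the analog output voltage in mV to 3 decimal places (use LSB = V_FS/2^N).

LSB = 6.4 V / 2^13 = 0.781 mV.
Code 0x1248 = 4680 decimal.
V_out = (−3.2) + 4680 × 0.00078125 V = 0.45625 V.
= 456.250 mV.

456.250 mV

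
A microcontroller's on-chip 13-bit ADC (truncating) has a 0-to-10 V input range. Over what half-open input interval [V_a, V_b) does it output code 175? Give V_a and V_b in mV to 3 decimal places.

LSB = 10/2^13 = 1.221 mV.
V_a = V_low + 175·LSB = 0.213623 V; V_b = V_low + 176·LSB = 0.214844 V.

[213.623 mV, 214.844 mV)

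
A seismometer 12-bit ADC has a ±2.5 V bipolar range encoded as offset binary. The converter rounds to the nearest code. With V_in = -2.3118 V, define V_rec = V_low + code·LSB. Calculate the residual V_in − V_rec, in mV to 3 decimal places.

0.212 mV

LSB = 5/2^12 = 1.221 mV.
(-2.3118 − (−2.5))/0.0012207 = 154.1734; round gives code 154.
Code 154 maps back to (−2.5) + 154×0.0012207 V = -2.3120117 V.
Difference: 0.000211719 V → 0.212 mV.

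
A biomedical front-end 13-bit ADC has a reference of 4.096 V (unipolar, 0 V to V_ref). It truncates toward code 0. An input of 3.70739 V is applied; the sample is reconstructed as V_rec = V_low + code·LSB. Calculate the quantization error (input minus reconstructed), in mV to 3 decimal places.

0.390 mV

LSB = 4.096/2^13 = 0.500 mV.
(3.70739 − 0)/0.0005 = 7414.7800; ⌊·⌋ gives code 7414.
Code 7414 maps back to 0 + 7414×0.0005 V = 3.707 V.
V_in − V_rec = 0.00039 V = 0.390 mV.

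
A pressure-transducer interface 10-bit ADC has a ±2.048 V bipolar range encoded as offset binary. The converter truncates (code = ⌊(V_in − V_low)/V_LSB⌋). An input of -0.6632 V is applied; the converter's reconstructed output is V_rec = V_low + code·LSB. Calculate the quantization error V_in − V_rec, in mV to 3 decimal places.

LSB = 4.096/2^10 = 4.000 mV.
Scaled input = 346.2000 LSBs, so code = 346.
V_rec = (−2.048) + 346·0.004 = -0.664 V.
V_in − V_rec = 0.0008 V = 0.800 mV.

0.800 mV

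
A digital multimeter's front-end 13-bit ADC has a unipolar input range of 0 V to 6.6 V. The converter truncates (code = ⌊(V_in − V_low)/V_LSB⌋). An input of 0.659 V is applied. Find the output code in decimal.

Full-scale span = 6.6 V; LSB = 6.6/2^13 = 0.806 mV.
(V_in − V_low)/LSB = (0.659 − 0) / 0.000805664 = 817.959.
So the output code is 817.

code 817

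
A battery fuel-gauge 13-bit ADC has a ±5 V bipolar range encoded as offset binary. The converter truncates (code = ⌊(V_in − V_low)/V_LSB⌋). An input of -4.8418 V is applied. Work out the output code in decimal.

code 129

Full-scale span = 10 V; LSB = 10/2^13 = 1.221 mV.
(V_in − V_low)/LSB = (-4.8418 − (−5)) / 0.0012207 = 129.597.
Floor → code 129.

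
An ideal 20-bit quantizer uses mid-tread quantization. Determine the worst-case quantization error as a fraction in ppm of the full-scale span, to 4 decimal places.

0.4768 ppm

Rounding → worst-case error = ½ LSB = V_FS/2^21, so 1e+06/2097152 = 0.476837 ppm of full scale.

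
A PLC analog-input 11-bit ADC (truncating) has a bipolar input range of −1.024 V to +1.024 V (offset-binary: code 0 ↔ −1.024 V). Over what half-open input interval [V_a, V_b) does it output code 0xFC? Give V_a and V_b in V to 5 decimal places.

[-0.77200 V, -0.77100 V)

LSB = 2.048/2^11 = 1.000 mV.
Code 0xFC = 252 decimal.
V_a = V_low + 252·LSB = -0.772 V; V_b = V_low + 253·LSB = -0.771 V.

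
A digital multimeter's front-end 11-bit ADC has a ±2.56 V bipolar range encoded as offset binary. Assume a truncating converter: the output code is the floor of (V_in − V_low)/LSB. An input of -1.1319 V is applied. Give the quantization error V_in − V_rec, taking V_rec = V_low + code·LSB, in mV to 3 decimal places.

Step size: 5.12 V ÷ 2^11 = 2.500 mV.
Scaled input = 571.2400 LSBs, so code = 571.
V_rec = (−2.56) + 571·0.0025 = -1.1325 V.
Difference: 0.0006 V → 0.600 mV.

0.600 mV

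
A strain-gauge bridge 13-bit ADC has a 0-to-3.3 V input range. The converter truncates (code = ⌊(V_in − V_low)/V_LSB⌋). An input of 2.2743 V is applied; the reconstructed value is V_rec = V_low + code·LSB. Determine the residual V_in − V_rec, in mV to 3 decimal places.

0.313 mV

LSB = 3.3/2^13 = 402.83 µV.
(V_in − V_low)/LSB = (2.2743 − 0)/0.000402832 = 5645.7775 → code 5645 (floor).
Reconstructed: 2.2739868 V.
V_in − V_rec = 0.000313184 V = 0.313 mV.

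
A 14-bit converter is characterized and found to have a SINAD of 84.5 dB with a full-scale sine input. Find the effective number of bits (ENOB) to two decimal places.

ENOB = (SINAD − 1.76) / 6.02 = (84.5 − 1.76)/6.02 = 13.744.

13.74 bits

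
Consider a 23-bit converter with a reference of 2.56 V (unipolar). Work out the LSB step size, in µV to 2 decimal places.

0.31 µV

Full-scale span = 2.56 V.
LSB = 2.56 / 2^23 = 2.56 / 8388608 = 3.05176e-07 V = 0.31 µV.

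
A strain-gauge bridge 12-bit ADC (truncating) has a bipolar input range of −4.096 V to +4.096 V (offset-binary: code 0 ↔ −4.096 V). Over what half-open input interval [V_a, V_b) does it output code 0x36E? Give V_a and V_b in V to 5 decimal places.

[-2.34000 V, -2.33800 V)

LSB = 8.192/2^12 = 2.000 mV.
Code 0x36E = 878 decimal.
V_a = V_low + 878·LSB = -2.34 V; V_b = V_low + 879·LSB = -2.338 V.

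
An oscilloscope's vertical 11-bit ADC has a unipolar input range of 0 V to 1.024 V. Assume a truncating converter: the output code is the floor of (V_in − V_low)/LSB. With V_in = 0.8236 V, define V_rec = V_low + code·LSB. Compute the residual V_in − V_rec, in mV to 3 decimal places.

0.100 mV

One LSB is 1.024 V / 2048 = 0.500 mV.
Scaled input = 1647.2000 LSBs, so code = 1647.
V_rec = 0 + 1647·0.0005 = 0.8235 V.
Error = 0.8236 − 0.8235 = 0.0001 V = 0.100 mV.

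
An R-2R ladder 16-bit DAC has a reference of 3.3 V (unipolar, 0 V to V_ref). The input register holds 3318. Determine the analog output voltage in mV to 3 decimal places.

LSB = 3.3 V / 2^16 = 50.35 µV.
V_out = 0 + 3318 × 5.0354e-05 V = 0.167075 V.
= 167.075 mV.

167.075 mV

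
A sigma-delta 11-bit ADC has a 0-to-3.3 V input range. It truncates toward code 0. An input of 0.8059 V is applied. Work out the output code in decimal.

code 500

Full-scale span = 3.3 V; LSB = 3.3/2^11 = 1.611 mV.
(0.8059 − 0) / 0.00161133 = 500.146 LSBs.
⌊·⌋(500.146) = 500.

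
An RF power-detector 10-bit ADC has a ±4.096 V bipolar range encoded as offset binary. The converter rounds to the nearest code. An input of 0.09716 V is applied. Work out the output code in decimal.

code 524

With 1024 levels over 8.192 V, one step is 8.000 mV.
(V_in − V_low)/LSB = (0.09716 − (−4.096)) / 0.008 = 524.145.
Round → code 524.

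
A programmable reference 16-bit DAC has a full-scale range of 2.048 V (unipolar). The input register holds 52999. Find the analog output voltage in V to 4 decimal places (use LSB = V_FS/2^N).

1.6562 V

LSB = 2.048 V / 2^16 = 31.25 µV.
V_out = 0 + 52999 × 3.125e-05 V = 1.65622 V.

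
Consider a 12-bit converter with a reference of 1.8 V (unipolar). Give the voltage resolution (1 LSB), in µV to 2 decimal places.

439.45 µV

Full-scale span = 1.8 V.
LSB = 1.8 / 2^12 = 1.8 / 4096 = 0.000439453 V = 439.45 µV.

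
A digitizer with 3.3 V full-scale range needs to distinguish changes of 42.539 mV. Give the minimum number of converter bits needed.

7 bits

Number of steps required ≥ 3.3 V / 42.539 mV = 77.58.
Need 2^N ≥ 77.58; 2^6 = 64, 2^7 = 128.
Minimum N = 7.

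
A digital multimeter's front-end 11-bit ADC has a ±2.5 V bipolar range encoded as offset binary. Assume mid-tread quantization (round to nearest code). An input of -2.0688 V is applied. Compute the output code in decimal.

Full-scale span = 5 V; LSB = 5/2^11 = 2.441 mV.
(-2.0688 − (−2.5)) / 0.00244141 = 176.620 LSBs.
Round → code 177.

code 177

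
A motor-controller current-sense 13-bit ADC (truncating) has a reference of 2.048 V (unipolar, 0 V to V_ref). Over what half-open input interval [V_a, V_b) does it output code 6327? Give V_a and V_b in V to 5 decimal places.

[1.58175 V, 1.58200 V)

LSB = 2.048/2^13 = 250.00 µV.
V_a = V_low + 6327·LSB = 1.58175 V; V_b = V_low + 6328·LSB = 1.582 V.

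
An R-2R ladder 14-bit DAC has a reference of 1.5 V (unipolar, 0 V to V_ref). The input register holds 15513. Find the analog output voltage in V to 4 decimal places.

1.4203 V

LSB = 1.5 V / 2^14 = 91.55 µV.
V_out = 0 + 15513 × 9.15527e-05 V = 1.42026 V.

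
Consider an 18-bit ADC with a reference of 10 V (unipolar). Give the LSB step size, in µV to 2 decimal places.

38.15 µV

Full-scale span = 10 V.
LSB = 10 / 2^18 = 10 / 262144 = 3.8147e-05 V = 38.15 µV.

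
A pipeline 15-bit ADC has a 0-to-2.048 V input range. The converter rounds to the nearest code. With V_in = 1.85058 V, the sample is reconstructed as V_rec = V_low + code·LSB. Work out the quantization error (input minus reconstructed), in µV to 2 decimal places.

17.50 µV

Step size: 2.048 V ÷ 2^15 = 62.50 µV.
Scaled input = 29609.2800 LSBs, so code = 29609.
Code 29609 maps back to 0 + 29609×6.25e-05 V = 1.8505625 V.
Error = 1.85058 − 1.8505625 = 1.75e-05 V = 17.50 µV.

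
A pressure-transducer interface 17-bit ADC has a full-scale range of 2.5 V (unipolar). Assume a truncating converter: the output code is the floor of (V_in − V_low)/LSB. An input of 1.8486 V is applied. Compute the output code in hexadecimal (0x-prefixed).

Full-scale span = 2.5 V; LSB = 2.5/2^17 = 19.07 µV.
Input sits at 96919.880 steps above V_low.
Floor → code 96919.
In hexadecimal (0x-prefixed): 0x17A97.

code 0x17A97 (decimal 96919)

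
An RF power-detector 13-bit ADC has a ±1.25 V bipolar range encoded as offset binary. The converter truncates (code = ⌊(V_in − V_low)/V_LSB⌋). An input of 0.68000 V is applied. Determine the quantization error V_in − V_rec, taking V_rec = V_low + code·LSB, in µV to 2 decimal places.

Step size: 2.5 V ÷ 2^13 = 305.18 µV.
(0.68000 − (−1.25))/0.000305176 = 6324.2240; ⌊·⌋ gives code 6324.
Reconstructed: 0.67993164 V.
V_in − V_rec = 6.83594e-05 V = 68.36 µV.

68.36 µV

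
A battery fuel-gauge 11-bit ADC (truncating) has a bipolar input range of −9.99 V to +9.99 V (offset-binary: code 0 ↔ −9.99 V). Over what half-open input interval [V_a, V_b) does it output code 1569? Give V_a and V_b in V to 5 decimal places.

[5.31694 V, 5.32670 V)

LSB = 19.98/2^11 = 9.756 mV.
V_a = V_low + 1569·LSB = 5.31694 V; V_b = V_low + 1570·LSB = 5.3267 V.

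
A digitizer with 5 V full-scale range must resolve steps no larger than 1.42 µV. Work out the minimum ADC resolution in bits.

22 bits

Number of steps required ≥ 5 V / 1.42 µV = 3521126.76.
Need 2^N ≥ 3521126.76; 2^21 = 2097152, 2^22 = 4194304.
Minimum N = 22.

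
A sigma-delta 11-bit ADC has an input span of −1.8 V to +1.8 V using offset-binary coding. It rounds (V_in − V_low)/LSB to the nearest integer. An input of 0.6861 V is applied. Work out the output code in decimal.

code 1414

LSB = 3.6 V / 2048 = 1.758 mV.
(V_in − V_low)/LSB = (0.6861 − (−1.8)) / 0.00175781 = 1414.315.
round(1414.315) = 1414.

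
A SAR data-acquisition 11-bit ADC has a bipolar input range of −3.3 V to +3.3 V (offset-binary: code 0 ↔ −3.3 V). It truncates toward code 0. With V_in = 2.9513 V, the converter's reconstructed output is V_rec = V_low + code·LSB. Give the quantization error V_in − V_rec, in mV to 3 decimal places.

2.570 mV

Step size: 6.6 V ÷ 2^11 = 3.223 mV.
Scaled input = 1939.7973 LSBs, so code = 1939.
V_rec = (−3.3) + 1939·0.00322266 = 2.9487305 V.
V_in − V_rec = 0.00256953 V = 2.570 mV.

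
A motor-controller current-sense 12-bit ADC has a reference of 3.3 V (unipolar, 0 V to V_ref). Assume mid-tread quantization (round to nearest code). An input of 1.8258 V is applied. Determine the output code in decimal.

code 2266

Full-scale span = 3.3 V; LSB = 3.3/2^12 = 0.806 mV.
(1.8258 − 0) / 0.000805664 = 2266.205 LSBs.
So the output code is 2266.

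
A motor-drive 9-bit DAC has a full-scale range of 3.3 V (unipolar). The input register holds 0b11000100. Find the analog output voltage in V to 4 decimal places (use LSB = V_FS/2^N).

LSB = 3.3 V / 2^9 = 6.445 mV.
Code 0b11000100 = 196 decimal.
V_out = 0 + 196 × 0.00644531 V = 1.26328 V.

1.2633 V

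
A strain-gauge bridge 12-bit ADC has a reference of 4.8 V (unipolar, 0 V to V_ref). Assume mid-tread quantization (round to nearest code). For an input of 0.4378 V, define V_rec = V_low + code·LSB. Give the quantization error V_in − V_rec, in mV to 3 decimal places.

Step size: 4.8 V ÷ 2^12 = 1.172 mV.
(V_in − V_low)/LSB = (0.4378 − 0)/0.00117187 = 373.5893 → code 374 (round).
Code 374 maps back to 0 + 374×0.00117187 V = 0.43828125 V.
V_in − V_rec = -0.00048125 V = -0.481 mV.

-0.481 mV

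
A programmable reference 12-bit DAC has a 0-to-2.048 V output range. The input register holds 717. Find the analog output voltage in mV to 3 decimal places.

358.500 mV

LSB = 2.048 V / 2^12 = 0.500 mV.
V_out = 0 + 717 × 0.0005 V = 0.3585 V.
= 358.500 mV.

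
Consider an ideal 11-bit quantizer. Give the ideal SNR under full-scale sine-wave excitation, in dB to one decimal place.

68.0 dB

SNR ≈ 6.02·N + 1.76 dB = 6.02·11 + 1.76 = 67.98 dB.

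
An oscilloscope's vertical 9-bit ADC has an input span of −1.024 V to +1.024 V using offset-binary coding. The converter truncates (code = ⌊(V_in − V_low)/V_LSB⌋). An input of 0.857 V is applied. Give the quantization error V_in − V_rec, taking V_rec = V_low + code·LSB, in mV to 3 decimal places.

1.000 mV

One LSB is 2.048 V / 512 = 4.000 mV.
(0.857 − (−1.024))/0.004 = 470.2500; ⌊·⌋ gives code 470.
V_rec = (−1.024) + 470·0.004 = 0.856 V.
Difference: 0.001 V → 1.000 mV.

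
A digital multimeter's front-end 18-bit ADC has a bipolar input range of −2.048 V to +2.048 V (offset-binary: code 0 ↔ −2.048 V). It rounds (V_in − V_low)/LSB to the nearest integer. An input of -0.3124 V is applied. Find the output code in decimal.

Full-scale span = 4.096 V; LSB = 4.096/2^18 = 15.62 µV.
(-0.3124 − (−2.048)) / 1.5625e-05 = 111078.400 LSBs.
So the output code is 111078.

code 111078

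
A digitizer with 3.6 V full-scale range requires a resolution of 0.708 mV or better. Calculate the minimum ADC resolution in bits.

13 bits

Number of steps required ≥ 3.6 V / 0.708 mV = 5084.75.
Need 2^N ≥ 5084.75; 2^12 = 4096, 2^13 = 8192.
Minimum N = 13.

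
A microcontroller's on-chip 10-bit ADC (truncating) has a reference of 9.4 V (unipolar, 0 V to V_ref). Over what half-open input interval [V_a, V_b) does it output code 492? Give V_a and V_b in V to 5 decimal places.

[4.51641 V, 4.52559 V)

LSB = 9.4/2^10 = 9.180 mV.
V_a = V_low + 492·LSB = 4.51641 V; V_b = V_low + 493·LSB = 4.52559 V.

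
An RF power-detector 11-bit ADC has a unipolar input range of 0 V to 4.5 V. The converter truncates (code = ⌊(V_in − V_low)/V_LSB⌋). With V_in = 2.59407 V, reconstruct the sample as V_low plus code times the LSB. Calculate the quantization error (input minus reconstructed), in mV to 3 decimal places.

1.297 mV

LSB = 4.5/2^11 = 2.197 mV.
(V_in − V_low)/LSB = (2.59407 − 0)/0.00219727 = 1180.5901 → code 1180 (floor).
V_rec = 0 + 1180·0.00219727 = 2.5927734 V.
Error = 2.59407 − 2.5927734 = 0.00129656 V = 1.297 mV.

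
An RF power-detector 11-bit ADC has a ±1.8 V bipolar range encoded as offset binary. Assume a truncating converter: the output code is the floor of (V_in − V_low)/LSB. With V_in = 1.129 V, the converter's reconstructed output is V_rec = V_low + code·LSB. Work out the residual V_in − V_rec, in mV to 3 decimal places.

0.484 mV

Step size: 3.6 V ÷ 2^11 = 1.758 mV.
Scaled input = 1666.2756 LSBs, so code = 1666.
Code 1666 maps back to (−1.8) + 1666×0.00175781 V = 1.1285156 V.
Error = 1.129 − 1.1285156 = 0.000484375 V = 0.484 mV.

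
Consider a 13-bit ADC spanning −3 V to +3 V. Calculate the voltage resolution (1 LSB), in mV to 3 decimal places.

0.732 mV

Full-scale span = 6 V.
LSB = 6 / 2^13 = 6 / 8192 = 0.000732422 V = 0.732 mV.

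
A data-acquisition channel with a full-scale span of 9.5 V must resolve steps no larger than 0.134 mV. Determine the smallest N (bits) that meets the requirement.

17 bits

Number of steps required ≥ 9.5 V / 0.134 mV = 70895.52.
Need 2^N ≥ 70895.52; 2^16 = 65536, 2^17 = 131072.
Minimum N = 17.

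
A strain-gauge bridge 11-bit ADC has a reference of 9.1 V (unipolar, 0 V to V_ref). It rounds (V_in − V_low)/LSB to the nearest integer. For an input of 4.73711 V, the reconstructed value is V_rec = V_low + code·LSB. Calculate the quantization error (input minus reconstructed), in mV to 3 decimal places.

LSB = 9.1/2^11 = 4.443 mV.
(4.73711 − 0)/0.00444336 = 1066.1100; round gives code 1066.
Code 1066 maps back to 0 + 1066×0.00444336 V = 4.7366211 V.
V_in − V_rec = 0.000488906 V = 0.489 mV.

0.489 mV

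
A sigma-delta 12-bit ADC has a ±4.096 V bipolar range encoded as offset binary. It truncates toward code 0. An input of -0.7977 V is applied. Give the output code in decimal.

LSB = 8.192 V / 4096 = 2.000 mV.
(-0.7977 − (−4.096)) / 0.002 = 1649.150 LSBs.
⌊·⌋(1649.150) = 1649.

code 1649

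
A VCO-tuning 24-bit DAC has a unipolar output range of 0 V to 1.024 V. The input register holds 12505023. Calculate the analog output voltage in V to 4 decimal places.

0.7632 V

LSB = 1.024 V / 2^24 = 0.06 µV.
V_out = 0 + 12505023 × 6.10352e-08 V = 0.763246 V.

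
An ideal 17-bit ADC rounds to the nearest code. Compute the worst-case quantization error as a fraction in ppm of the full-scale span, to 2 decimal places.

3.81 ppm

Rounding → worst-case error = ½ LSB = V_FS/2^18, so 1e+06/262144 = 3.8147 ppm of full scale.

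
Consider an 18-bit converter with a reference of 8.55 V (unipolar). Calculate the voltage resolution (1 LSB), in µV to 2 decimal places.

Full-scale span = 8.55 V.
LSB = 8.55 / 2^18 = 8.55 / 262144 = 3.26157e-05 V = 32.62 µV.

32.62 µV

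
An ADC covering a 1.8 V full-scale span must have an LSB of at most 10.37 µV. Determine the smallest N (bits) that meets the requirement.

Number of steps required ≥ 1.8 V / 10.37 µV = 173577.63.
Need 2^N ≥ 173577.63; 2^17 = 131072, 2^18 = 262144.
Minimum N = 18.

18 bits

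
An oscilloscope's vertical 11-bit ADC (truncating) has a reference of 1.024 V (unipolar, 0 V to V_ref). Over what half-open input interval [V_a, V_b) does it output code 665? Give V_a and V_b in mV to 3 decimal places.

[332.500 mV, 333.000 mV)

LSB = 1.024/2^11 = 0.500 mV.
V_a = V_low + 665·LSB = 0.3325 V; V_b = V_low + 666·LSB = 0.333 V.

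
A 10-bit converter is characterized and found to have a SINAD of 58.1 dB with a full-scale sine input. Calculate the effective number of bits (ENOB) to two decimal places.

ENOB = (SINAD − 1.76) / 6.02 = (58.1 − 1.76)/6.02 = 9.359.

9.36 bits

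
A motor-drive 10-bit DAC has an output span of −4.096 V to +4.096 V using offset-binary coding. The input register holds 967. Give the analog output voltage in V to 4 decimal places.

3.6400 V

LSB = 8.192 V / 2^10 = 8.000 mV.
V_out = (−4.096) + 967 × 0.008 V = 3.64 V.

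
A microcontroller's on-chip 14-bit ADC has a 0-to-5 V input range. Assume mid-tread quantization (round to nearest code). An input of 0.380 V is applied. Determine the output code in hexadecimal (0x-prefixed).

code 0x4DD (decimal 1245)

Full-scale span = 5 V; LSB = 5/2^14 = 305.18 µV.
(V_in − V_low)/LSB = (0.380 − 0) / 0.000305176 = 1245.184.
So the output code is 1245.
In hexadecimal (0x-prefixed): 0x4DD.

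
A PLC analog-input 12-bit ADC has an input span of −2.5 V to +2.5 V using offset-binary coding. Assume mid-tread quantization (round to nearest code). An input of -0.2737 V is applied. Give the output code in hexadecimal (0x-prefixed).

code 0x720 (decimal 1824)

Full-scale span = 5 V; LSB = 5/2^12 = 1.221 mV.
(-0.2737 − (−2.5)) / 0.0012207 = 1823.785 LSBs.
Round → code 1824.
In hexadecimal (0x-prefixed): 0x720.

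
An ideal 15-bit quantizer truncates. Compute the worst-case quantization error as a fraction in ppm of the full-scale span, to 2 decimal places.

Truncating → worst-case error = 1 LSB = V_FS/2^15, so 1e+06/32768 = 30.5176 ppm of full scale.

30.52 ppm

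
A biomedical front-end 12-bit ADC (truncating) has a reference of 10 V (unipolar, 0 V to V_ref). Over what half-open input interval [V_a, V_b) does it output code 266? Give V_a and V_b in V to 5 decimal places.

[0.64941 V, 0.65186 V)

LSB = 10/2^12 = 2.441 mV.
V_a = V_low + 266·LSB = 0.649414 V; V_b = V_low + 267·LSB = 0.651855 V.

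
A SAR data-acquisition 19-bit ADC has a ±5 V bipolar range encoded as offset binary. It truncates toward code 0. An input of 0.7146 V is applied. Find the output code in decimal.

With 524288 levels over 10 V, one step is 19.07 µV.
(0.7146 − (−5)) / 1.90735e-05 = 299609.620 LSBs.
Floor → code 299609.

code 299609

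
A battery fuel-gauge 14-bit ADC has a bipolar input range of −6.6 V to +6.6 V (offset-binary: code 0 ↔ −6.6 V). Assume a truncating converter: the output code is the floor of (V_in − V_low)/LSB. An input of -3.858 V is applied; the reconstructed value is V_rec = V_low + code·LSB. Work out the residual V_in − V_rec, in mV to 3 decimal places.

0.325 mV

LSB = 13.2/2^14 = 0.806 mV.
(V_in − V_low)/LSB = (-3.858 − (−6.6))/0.000805664 = 3403.4036 → code 3403 (floor).
Code 3403 maps back to (−6.6) + 3403×0.000805664 V = -3.8583252 V.
Difference: 0.000325195 V → 0.325 mV.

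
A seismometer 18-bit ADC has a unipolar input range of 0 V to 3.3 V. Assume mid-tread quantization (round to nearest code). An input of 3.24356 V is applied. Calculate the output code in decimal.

LSB = 3.3 V / 262144 = 12.59 µV.
(3.24356 − 0) / 1.25885e-05 = 257660.543 LSBs.
round(257660.543) = 257661.

code 257661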